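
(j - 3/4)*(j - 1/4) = j^2 - j + 3/16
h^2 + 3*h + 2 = (h + 1)*(h + 2)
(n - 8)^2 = n^2 - 16*n + 64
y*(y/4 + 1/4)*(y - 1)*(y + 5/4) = y^4/4 + 5*y^3/16 - y^2/4 - 5*y/16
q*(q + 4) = q^2 + 4*q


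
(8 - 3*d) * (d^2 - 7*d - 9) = -3*d^3 + 29*d^2 - 29*d - 72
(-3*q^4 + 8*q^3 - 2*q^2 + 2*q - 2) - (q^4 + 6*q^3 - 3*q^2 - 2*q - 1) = -4*q^4 + 2*q^3 + q^2 + 4*q - 1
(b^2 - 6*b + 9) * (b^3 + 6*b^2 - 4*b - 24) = b^5 - 31*b^3 + 54*b^2 + 108*b - 216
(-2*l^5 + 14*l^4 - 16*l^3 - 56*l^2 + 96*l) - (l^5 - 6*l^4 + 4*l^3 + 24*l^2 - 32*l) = -3*l^5 + 20*l^4 - 20*l^3 - 80*l^2 + 128*l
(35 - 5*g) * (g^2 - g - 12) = -5*g^3 + 40*g^2 + 25*g - 420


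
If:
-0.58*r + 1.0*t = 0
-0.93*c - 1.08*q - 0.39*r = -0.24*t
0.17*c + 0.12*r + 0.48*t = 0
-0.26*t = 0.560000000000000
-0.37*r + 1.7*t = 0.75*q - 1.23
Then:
No Solution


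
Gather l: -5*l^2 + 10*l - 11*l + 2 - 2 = -5*l^2 - l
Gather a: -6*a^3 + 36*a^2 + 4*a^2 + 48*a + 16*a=-6*a^3 + 40*a^2 + 64*a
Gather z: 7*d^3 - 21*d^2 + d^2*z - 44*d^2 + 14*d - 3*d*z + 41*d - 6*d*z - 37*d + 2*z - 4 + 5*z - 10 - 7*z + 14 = 7*d^3 - 65*d^2 + 18*d + z*(d^2 - 9*d)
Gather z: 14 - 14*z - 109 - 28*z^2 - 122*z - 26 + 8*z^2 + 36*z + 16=-20*z^2 - 100*z - 105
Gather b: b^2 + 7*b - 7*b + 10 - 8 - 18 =b^2 - 16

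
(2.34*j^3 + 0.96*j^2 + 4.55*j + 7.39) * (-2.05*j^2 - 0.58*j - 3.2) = -4.797*j^5 - 3.3252*j^4 - 17.3723*j^3 - 20.8605*j^2 - 18.8462*j - 23.648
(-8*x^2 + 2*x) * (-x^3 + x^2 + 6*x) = 8*x^5 - 10*x^4 - 46*x^3 + 12*x^2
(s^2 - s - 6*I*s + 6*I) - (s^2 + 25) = -s - 6*I*s - 25 + 6*I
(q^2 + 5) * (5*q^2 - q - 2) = 5*q^4 - q^3 + 23*q^2 - 5*q - 10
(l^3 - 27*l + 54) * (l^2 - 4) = l^5 - 31*l^3 + 54*l^2 + 108*l - 216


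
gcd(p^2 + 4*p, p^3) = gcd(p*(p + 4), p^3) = p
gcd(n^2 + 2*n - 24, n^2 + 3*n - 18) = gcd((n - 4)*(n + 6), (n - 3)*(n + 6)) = n + 6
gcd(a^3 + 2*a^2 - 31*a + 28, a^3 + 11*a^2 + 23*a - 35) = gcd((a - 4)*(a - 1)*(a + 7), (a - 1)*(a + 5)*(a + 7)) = a^2 + 6*a - 7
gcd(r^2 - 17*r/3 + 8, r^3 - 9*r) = r - 3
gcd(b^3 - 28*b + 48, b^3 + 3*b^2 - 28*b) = b - 4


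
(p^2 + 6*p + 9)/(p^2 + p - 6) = (p + 3)/(p - 2)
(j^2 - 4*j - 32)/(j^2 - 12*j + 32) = (j + 4)/(j - 4)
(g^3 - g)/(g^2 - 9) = (g^3 - g)/(g^2 - 9)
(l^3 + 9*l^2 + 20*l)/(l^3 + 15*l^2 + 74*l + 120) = l/(l + 6)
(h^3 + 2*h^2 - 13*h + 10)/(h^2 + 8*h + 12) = (h^3 + 2*h^2 - 13*h + 10)/(h^2 + 8*h + 12)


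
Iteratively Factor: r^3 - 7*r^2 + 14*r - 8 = (r - 1)*(r^2 - 6*r + 8) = (r - 4)*(r - 1)*(r - 2)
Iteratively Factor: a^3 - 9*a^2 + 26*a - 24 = (a - 2)*(a^2 - 7*a + 12) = (a - 4)*(a - 2)*(a - 3)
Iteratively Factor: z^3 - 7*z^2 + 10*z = (z - 2)*(z^2 - 5*z) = (z - 5)*(z - 2)*(z)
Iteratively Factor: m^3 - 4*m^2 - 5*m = (m + 1)*(m^2 - 5*m) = m*(m + 1)*(m - 5)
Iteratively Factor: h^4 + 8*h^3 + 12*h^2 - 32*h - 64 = (h + 4)*(h^3 + 4*h^2 - 4*h - 16) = (h + 2)*(h + 4)*(h^2 + 2*h - 8) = (h + 2)*(h + 4)^2*(h - 2)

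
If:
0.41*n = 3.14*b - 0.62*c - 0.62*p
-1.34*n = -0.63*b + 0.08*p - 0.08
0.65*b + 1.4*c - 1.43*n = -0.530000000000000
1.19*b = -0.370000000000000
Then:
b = -0.31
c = -0.24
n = -0.01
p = -1.33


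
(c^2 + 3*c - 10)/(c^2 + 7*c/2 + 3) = 2*(c^2 + 3*c - 10)/(2*c^2 + 7*c + 6)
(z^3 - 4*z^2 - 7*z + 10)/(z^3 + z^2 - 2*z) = (z - 5)/z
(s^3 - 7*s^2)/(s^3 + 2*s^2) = (s - 7)/(s + 2)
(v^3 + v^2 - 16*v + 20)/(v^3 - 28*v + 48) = (v^2 + 3*v - 10)/(v^2 + 2*v - 24)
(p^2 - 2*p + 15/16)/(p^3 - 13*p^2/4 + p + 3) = (16*p^2 - 32*p + 15)/(4*(4*p^3 - 13*p^2 + 4*p + 12))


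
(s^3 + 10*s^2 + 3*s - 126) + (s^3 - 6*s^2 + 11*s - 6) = 2*s^3 + 4*s^2 + 14*s - 132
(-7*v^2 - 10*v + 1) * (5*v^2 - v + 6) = -35*v^4 - 43*v^3 - 27*v^2 - 61*v + 6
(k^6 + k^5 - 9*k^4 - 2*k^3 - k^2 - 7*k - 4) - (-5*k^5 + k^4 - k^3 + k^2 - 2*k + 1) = k^6 + 6*k^5 - 10*k^4 - k^3 - 2*k^2 - 5*k - 5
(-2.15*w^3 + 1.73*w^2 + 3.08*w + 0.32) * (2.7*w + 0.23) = -5.805*w^4 + 4.1765*w^3 + 8.7139*w^2 + 1.5724*w + 0.0736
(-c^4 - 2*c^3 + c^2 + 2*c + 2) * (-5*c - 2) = 5*c^5 + 12*c^4 - c^3 - 12*c^2 - 14*c - 4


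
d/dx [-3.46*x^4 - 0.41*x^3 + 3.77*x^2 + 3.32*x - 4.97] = -13.84*x^3 - 1.23*x^2 + 7.54*x + 3.32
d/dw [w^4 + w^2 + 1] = 4*w^3 + 2*w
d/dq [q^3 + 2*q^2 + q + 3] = 3*q^2 + 4*q + 1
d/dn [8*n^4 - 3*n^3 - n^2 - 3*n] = 32*n^3 - 9*n^2 - 2*n - 3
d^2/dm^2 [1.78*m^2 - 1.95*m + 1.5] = 3.56000000000000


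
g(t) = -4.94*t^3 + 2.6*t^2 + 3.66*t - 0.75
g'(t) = -14.82*t^2 + 5.2*t + 3.66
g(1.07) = 0.09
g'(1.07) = -7.74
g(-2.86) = 125.61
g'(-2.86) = -132.43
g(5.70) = -810.27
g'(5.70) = -448.20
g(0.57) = 1.27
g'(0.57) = 1.81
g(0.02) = -0.68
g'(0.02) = 3.76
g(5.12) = -576.89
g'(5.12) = -358.21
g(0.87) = 1.15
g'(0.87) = -3.03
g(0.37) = 0.71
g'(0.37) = 3.56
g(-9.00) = 3778.17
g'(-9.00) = -1243.56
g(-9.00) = 3778.17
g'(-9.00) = -1243.56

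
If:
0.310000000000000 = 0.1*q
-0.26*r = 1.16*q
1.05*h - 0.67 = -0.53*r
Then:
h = 7.62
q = 3.10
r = -13.83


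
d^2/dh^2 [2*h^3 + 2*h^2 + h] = 12*h + 4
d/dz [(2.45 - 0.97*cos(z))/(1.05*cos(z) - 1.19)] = 1.4182*sin(z)/(1.05*cos(z) - 1.19)^2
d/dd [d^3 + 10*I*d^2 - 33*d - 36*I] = 3*d^2 + 20*I*d - 33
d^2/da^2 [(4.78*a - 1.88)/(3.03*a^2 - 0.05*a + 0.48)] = ((11.8708 - 86.9004*a)*(3.03*a^2 - 0.05*a + 0.48) + (4.78*a - 1.88)*(6.06*a - 0.05)*(12.12*a - 0.1))/(3.03*a^2 - 0.05*a + 0.48)^3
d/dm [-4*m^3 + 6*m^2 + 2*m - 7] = -12*m^2 + 12*m + 2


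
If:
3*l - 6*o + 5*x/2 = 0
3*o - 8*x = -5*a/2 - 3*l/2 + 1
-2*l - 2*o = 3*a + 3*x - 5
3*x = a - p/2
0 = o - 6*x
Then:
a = -1157/157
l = 1273/157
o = 684/157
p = -2998/157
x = 114/157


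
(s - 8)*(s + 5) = s^2 - 3*s - 40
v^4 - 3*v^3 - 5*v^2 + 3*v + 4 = (v - 4)*(v - 1)*(v + 1)^2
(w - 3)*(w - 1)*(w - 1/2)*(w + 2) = w^4 - 5*w^3/2 - 4*w^2 + 17*w/2 - 3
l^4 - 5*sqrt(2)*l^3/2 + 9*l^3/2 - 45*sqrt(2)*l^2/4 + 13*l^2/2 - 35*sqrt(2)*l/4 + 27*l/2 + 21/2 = (l + 1)*(l + 7/2)*(l - 3*sqrt(2)/2)*(l - sqrt(2))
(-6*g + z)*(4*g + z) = -24*g^2 - 2*g*z + z^2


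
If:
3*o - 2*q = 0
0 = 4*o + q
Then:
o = 0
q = 0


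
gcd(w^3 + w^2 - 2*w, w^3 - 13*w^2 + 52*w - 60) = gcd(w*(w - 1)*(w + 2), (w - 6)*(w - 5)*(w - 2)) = 1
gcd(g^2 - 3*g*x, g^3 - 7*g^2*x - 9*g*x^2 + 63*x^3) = -g + 3*x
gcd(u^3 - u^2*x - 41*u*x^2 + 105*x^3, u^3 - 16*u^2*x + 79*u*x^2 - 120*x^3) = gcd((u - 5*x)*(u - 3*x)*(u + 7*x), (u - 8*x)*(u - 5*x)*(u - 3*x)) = u^2 - 8*u*x + 15*x^2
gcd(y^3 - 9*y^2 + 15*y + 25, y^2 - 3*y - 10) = y - 5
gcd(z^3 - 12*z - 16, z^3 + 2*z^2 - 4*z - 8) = z^2 + 4*z + 4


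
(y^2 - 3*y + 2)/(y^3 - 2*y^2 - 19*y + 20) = (y - 2)/(y^2 - y - 20)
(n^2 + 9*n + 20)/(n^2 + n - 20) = (n + 4)/(n - 4)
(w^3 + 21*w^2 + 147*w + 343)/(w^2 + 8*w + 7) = (w^2 + 14*w + 49)/(w + 1)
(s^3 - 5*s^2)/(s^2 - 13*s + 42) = s^2*(s - 5)/(s^2 - 13*s + 42)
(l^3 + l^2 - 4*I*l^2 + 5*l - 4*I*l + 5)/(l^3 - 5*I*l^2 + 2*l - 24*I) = (l^3 + l^2*(1 - 4*I) + l*(5 - 4*I) + 5)/(l^3 - 5*I*l^2 + 2*l - 24*I)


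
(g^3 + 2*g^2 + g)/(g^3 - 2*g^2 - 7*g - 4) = g/(g - 4)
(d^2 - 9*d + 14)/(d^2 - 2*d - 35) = (d - 2)/(d + 5)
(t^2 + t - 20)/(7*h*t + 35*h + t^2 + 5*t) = (t - 4)/(7*h + t)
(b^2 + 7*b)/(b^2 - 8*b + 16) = b*(b + 7)/(b^2 - 8*b + 16)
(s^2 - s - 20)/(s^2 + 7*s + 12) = (s - 5)/(s + 3)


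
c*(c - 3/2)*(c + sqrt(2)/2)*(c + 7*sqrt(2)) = c^4 - 3*c^3/2 + 15*sqrt(2)*c^3/2 - 45*sqrt(2)*c^2/4 + 7*c^2 - 21*c/2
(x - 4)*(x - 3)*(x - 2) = x^3 - 9*x^2 + 26*x - 24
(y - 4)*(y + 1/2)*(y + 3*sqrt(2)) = y^3 - 7*y^2/2 + 3*sqrt(2)*y^2 - 21*sqrt(2)*y/2 - 2*y - 6*sqrt(2)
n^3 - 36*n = n*(n - 6)*(n + 6)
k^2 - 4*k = k*(k - 4)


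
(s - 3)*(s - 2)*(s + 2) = s^3 - 3*s^2 - 4*s + 12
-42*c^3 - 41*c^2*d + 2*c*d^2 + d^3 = (-6*c + d)*(c + d)*(7*c + d)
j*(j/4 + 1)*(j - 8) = j^3/4 - j^2 - 8*j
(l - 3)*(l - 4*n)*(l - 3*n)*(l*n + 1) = l^4*n - 7*l^3*n^2 - 3*l^3*n + l^3 + 12*l^2*n^3 + 21*l^2*n^2 - 7*l^2*n - 3*l^2 - 36*l*n^3 + 12*l*n^2 + 21*l*n - 36*n^2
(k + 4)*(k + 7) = k^2 + 11*k + 28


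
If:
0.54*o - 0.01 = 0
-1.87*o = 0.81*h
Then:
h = -0.04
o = 0.02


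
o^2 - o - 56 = (o - 8)*(o + 7)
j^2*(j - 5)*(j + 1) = j^4 - 4*j^3 - 5*j^2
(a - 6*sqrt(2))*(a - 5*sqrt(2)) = a^2 - 11*sqrt(2)*a + 60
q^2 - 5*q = q*(q - 5)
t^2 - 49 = (t - 7)*(t + 7)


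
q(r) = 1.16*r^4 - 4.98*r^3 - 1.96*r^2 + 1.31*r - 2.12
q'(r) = 4.64*r^3 - 14.94*r^2 - 3.92*r + 1.31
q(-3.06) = 219.91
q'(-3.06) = -259.54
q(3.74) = -58.20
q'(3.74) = 20.41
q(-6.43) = 3215.25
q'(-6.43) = -1824.71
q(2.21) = -34.88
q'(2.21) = -30.24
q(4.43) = -20.98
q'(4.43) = 94.14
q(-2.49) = 103.94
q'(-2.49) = -153.19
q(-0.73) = -1.85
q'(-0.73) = -5.59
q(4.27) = -34.35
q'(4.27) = 73.42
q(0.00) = -2.12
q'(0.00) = 1.31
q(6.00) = 362.86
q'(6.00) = 442.19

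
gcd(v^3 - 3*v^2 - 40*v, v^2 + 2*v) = v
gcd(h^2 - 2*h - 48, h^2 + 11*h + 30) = h + 6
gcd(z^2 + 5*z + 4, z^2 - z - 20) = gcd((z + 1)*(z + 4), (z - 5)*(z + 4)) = z + 4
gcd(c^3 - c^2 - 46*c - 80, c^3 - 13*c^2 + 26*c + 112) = c^2 - 6*c - 16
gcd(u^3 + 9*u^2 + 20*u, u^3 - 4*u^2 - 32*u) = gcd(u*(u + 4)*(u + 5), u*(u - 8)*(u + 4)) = u^2 + 4*u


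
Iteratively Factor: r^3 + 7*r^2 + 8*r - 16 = (r + 4)*(r^2 + 3*r - 4) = (r + 4)^2*(r - 1)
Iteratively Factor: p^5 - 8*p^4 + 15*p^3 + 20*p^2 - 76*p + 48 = (p - 3)*(p^4 - 5*p^3 + 20*p - 16) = (p - 3)*(p - 2)*(p^3 - 3*p^2 - 6*p + 8) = (p - 4)*(p - 3)*(p - 2)*(p^2 + p - 2) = (p - 4)*(p - 3)*(p - 2)*(p - 1)*(p + 2)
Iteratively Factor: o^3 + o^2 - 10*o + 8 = (o - 1)*(o^2 + 2*o - 8) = (o - 1)*(o + 4)*(o - 2)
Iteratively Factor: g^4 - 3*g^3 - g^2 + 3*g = (g)*(g^3 - 3*g^2 - g + 3) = g*(g - 3)*(g^2 - 1) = g*(g - 3)*(g + 1)*(g - 1)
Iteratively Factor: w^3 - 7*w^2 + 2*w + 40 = (w + 2)*(w^2 - 9*w + 20) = (w - 5)*(w + 2)*(w - 4)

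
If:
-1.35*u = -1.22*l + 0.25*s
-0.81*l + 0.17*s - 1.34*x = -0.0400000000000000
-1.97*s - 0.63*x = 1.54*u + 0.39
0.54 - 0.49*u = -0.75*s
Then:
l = 0.37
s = -0.45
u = 0.42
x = -0.25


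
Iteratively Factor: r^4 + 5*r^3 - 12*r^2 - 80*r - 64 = (r + 4)*(r^3 + r^2 - 16*r - 16) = (r - 4)*(r + 4)*(r^2 + 5*r + 4) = (r - 4)*(r + 4)^2*(r + 1)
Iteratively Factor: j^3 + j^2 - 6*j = (j)*(j^2 + j - 6) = j*(j + 3)*(j - 2)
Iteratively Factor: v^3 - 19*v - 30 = (v + 2)*(v^2 - 2*v - 15) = (v + 2)*(v + 3)*(v - 5)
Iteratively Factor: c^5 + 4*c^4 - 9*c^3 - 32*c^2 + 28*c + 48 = (c - 2)*(c^4 + 6*c^3 + 3*c^2 - 26*c - 24) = (c - 2)*(c + 4)*(c^3 + 2*c^2 - 5*c - 6) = (c - 2)*(c + 1)*(c + 4)*(c^2 + c - 6) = (c - 2)*(c + 1)*(c + 3)*(c + 4)*(c - 2)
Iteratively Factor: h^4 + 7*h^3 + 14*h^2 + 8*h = (h + 4)*(h^3 + 3*h^2 + 2*h) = (h + 2)*(h + 4)*(h^2 + h) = h*(h + 2)*(h + 4)*(h + 1)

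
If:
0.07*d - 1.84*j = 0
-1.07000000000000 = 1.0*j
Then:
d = -28.13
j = -1.07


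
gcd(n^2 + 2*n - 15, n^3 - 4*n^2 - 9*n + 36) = n - 3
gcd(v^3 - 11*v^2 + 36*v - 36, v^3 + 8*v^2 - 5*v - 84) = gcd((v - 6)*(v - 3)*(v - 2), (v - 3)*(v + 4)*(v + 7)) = v - 3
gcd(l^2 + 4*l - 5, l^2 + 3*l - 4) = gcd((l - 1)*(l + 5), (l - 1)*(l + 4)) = l - 1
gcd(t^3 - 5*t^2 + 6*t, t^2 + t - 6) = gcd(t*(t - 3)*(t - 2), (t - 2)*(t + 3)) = t - 2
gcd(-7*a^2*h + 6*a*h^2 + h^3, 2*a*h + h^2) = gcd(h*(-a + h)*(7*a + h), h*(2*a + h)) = h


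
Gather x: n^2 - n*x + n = n^2 - n*x + n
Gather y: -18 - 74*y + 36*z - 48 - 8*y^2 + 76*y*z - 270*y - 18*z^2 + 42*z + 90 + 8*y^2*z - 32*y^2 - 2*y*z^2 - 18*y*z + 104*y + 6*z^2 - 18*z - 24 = y^2*(8*z - 40) + y*(-2*z^2 + 58*z - 240) - 12*z^2 + 60*z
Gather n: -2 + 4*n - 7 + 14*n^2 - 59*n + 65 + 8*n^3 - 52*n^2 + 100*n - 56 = 8*n^3 - 38*n^2 + 45*n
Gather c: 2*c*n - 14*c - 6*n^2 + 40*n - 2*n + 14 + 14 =c*(2*n - 14) - 6*n^2 + 38*n + 28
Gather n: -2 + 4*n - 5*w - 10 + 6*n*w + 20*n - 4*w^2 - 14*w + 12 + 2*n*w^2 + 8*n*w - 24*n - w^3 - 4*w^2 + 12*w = n*(2*w^2 + 14*w) - w^3 - 8*w^2 - 7*w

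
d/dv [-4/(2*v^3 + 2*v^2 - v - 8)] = 4*(6*v^2 + 4*v - 1)/(2*v^3 + 2*v^2 - v - 8)^2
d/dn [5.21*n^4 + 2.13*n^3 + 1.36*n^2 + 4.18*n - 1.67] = 20.84*n^3 + 6.39*n^2 + 2.72*n + 4.18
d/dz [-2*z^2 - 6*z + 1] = -4*z - 6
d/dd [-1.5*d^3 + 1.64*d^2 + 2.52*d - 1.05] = -4.5*d^2 + 3.28*d + 2.52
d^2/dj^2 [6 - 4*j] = 0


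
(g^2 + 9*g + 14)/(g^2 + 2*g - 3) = (g^2 + 9*g + 14)/(g^2 + 2*g - 3)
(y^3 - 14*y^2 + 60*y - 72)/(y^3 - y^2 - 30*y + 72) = (y^3 - 14*y^2 + 60*y - 72)/(y^3 - y^2 - 30*y + 72)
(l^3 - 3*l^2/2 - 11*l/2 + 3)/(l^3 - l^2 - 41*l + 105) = (l^2 + 3*l/2 - 1)/(l^2 + 2*l - 35)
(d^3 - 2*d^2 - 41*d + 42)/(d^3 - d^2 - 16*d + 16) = (d^2 - d - 42)/(d^2 - 16)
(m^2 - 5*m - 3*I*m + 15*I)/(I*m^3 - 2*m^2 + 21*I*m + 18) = I*(5 - m)/(m^2 + 5*I*m + 6)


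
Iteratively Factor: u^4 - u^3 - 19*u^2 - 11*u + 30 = (u - 5)*(u^3 + 4*u^2 + u - 6) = (u - 5)*(u + 3)*(u^2 + u - 2) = (u - 5)*(u - 1)*(u + 3)*(u + 2)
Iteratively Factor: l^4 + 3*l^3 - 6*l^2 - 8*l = (l + 4)*(l^3 - l^2 - 2*l) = l*(l + 4)*(l^2 - l - 2) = l*(l - 2)*(l + 4)*(l + 1)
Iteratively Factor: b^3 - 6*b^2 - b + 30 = (b - 5)*(b^2 - b - 6) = (b - 5)*(b + 2)*(b - 3)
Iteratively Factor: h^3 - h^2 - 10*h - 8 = (h + 2)*(h^2 - 3*h - 4) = (h + 1)*(h + 2)*(h - 4)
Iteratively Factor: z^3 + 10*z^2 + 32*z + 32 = (z + 2)*(z^2 + 8*z + 16) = (z + 2)*(z + 4)*(z + 4)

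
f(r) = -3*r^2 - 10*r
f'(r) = -6*r - 10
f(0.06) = -0.61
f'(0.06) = -10.36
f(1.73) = -26.28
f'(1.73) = -20.38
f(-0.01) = 0.10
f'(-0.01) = -9.94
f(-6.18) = -52.78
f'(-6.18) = 27.08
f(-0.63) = 5.11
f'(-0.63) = -6.22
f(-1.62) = 8.33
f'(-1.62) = -0.28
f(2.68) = -48.35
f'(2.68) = -26.08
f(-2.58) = 5.83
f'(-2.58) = 5.48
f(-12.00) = -312.00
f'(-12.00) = 62.00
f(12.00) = -552.00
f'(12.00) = -82.00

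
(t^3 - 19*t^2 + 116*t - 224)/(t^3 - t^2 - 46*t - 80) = (t^2 - 11*t + 28)/(t^2 + 7*t + 10)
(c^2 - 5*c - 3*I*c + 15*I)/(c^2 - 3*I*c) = (c - 5)/c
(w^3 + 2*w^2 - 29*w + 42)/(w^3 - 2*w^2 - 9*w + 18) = (w + 7)/(w + 3)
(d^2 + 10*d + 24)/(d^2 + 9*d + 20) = (d + 6)/(d + 5)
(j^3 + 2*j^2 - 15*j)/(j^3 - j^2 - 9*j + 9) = j*(j + 5)/(j^2 + 2*j - 3)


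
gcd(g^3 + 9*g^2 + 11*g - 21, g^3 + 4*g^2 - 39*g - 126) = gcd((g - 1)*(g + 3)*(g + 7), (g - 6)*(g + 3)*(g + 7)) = g^2 + 10*g + 21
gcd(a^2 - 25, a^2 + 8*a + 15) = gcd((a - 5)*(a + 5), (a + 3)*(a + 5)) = a + 5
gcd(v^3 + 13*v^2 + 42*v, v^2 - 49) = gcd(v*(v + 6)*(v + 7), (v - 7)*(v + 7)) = v + 7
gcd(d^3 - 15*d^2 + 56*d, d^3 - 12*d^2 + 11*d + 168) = d^2 - 15*d + 56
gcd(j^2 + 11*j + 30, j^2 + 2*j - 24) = j + 6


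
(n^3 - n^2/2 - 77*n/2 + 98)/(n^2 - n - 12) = (2*n^2 + 7*n - 49)/(2*(n + 3))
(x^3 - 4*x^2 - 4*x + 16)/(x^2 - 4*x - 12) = (x^2 - 6*x + 8)/(x - 6)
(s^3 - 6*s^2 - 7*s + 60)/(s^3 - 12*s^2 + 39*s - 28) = (s^2 - 2*s - 15)/(s^2 - 8*s + 7)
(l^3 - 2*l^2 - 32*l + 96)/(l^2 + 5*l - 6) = (l^2 - 8*l + 16)/(l - 1)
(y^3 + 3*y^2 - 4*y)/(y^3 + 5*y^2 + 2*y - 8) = y/(y + 2)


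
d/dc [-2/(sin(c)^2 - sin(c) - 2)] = 2*(2*sin(c) - 1)*cos(c)/(sin(c) + cos(c)^2 + 1)^2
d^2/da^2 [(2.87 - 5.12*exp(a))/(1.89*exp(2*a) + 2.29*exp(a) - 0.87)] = (-18.289152*exp(4*a) + 63.16758*exp(3*a) - 13.247955*exp(2*a) + 23.726555*exp(a) + 1.842573)*exp(a)/(6.751269*exp(6*a) + 24.540327*exp(5*a) + 20.410866*exp(4*a) - 10.583693*exp(3*a) - 9.395478*exp(2*a) + 5.199903*exp(a) - 0.658503)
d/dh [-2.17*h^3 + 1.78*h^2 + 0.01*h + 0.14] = -6.51*h^2 + 3.56*h + 0.01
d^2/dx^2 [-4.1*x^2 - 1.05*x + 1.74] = -8.20000000000000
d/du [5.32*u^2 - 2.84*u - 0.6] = 10.64*u - 2.84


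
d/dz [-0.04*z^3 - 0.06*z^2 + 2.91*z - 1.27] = -0.12*z^2 - 0.12*z + 2.91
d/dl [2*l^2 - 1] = 4*l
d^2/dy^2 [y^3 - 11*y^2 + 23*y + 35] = 6*y - 22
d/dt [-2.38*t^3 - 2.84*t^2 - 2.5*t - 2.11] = -7.14*t^2 - 5.68*t - 2.5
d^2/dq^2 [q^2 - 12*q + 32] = 2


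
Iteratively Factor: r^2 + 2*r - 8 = (r - 2)*(r + 4)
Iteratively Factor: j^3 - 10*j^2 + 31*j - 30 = (j - 5)*(j^2 - 5*j + 6) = (j - 5)*(j - 3)*(j - 2)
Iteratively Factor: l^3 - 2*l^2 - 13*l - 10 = (l + 2)*(l^2 - 4*l - 5) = (l - 5)*(l + 2)*(l + 1)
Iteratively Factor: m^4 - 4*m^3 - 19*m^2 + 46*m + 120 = (m + 3)*(m^3 - 7*m^2 + 2*m + 40) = (m + 2)*(m + 3)*(m^2 - 9*m + 20) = (m - 4)*(m + 2)*(m + 3)*(m - 5)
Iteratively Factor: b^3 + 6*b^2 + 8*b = (b + 2)*(b^2 + 4*b) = (b + 2)*(b + 4)*(b)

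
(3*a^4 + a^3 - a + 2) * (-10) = -30*a^4 - 10*a^3 + 10*a - 20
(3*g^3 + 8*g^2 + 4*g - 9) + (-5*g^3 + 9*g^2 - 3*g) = -2*g^3 + 17*g^2 + g - 9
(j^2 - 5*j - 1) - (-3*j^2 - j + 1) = 4*j^2 - 4*j - 2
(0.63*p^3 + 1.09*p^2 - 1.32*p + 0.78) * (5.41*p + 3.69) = 3.4083*p^4 + 8.2216*p^3 - 3.1191*p^2 - 0.651*p + 2.8782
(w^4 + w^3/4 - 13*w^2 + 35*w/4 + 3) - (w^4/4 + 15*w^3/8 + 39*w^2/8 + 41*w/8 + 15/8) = 3*w^4/4 - 13*w^3/8 - 143*w^2/8 + 29*w/8 + 9/8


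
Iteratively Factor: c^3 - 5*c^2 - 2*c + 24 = (c - 3)*(c^2 - 2*c - 8) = (c - 4)*(c - 3)*(c + 2)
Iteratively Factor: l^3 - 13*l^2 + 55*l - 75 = (l - 3)*(l^2 - 10*l + 25) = (l - 5)*(l - 3)*(l - 5)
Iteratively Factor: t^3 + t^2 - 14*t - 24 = (t - 4)*(t^2 + 5*t + 6) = (t - 4)*(t + 3)*(t + 2)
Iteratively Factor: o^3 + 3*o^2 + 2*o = (o + 2)*(o^2 + o) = o*(o + 2)*(o + 1)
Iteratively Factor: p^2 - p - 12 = (p + 3)*(p - 4)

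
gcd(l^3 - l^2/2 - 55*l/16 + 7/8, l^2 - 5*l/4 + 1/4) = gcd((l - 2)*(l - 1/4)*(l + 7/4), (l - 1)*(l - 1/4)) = l - 1/4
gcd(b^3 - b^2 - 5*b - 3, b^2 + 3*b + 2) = b + 1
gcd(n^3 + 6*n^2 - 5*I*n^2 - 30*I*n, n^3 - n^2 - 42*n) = n^2 + 6*n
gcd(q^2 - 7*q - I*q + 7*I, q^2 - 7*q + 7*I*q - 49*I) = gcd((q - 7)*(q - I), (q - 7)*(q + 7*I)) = q - 7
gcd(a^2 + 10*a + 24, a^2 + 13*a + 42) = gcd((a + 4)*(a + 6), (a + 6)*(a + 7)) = a + 6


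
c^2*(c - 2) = c^3 - 2*c^2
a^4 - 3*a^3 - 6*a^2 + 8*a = a*(a - 4)*(a - 1)*(a + 2)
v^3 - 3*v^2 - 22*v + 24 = (v - 6)*(v - 1)*(v + 4)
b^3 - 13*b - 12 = (b - 4)*(b + 1)*(b + 3)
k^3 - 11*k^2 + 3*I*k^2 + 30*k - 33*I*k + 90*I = (k - 6)*(k - 5)*(k + 3*I)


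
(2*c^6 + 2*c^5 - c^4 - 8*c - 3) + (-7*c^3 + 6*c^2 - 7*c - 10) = 2*c^6 + 2*c^5 - c^4 - 7*c^3 + 6*c^2 - 15*c - 13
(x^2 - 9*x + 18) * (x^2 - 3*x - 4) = x^4 - 12*x^3 + 41*x^2 - 18*x - 72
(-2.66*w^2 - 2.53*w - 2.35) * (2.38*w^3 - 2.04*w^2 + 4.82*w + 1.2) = -6.3308*w^5 - 0.594999999999999*w^4 - 13.253*w^3 - 10.5926*w^2 - 14.363*w - 2.82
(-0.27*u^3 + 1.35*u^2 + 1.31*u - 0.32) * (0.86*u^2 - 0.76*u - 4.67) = -0.2322*u^5 + 1.3662*u^4 + 1.3615*u^3 - 7.5753*u^2 - 5.8745*u + 1.4944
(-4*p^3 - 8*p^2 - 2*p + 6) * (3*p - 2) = -12*p^4 - 16*p^3 + 10*p^2 + 22*p - 12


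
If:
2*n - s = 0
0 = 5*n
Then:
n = 0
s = 0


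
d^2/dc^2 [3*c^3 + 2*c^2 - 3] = 18*c + 4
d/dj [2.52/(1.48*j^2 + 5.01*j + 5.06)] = (-7.4592*j - 12.6252)/(1.48*j^2 + 5.01*j + 5.06)^2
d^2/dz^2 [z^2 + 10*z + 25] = 2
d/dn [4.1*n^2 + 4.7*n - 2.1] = 8.2*n + 4.7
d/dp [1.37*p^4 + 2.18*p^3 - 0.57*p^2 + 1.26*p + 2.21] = 5.48*p^3 + 6.54*p^2 - 1.14*p + 1.26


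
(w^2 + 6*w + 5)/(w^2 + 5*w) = (w + 1)/w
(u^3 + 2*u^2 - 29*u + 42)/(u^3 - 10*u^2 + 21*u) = (u^2 + 5*u - 14)/(u*(u - 7))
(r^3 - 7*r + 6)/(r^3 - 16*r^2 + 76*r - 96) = (r^2 + 2*r - 3)/(r^2 - 14*r + 48)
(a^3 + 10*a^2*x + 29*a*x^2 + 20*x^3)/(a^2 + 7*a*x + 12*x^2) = (a^2 + 6*a*x + 5*x^2)/(a + 3*x)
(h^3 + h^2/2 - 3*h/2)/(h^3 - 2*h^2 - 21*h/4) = 2*(h - 1)/(2*h - 7)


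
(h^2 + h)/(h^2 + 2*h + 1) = h/(h + 1)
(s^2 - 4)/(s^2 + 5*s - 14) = (s + 2)/(s + 7)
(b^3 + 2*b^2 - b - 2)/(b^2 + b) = b + 1 - 2/b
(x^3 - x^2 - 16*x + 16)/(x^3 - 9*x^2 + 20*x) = (x^2 + 3*x - 4)/(x*(x - 5))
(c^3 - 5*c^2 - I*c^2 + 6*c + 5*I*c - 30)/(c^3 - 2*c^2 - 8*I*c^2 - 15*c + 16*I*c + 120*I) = (c^2 - I*c + 6)/(c^2 + c*(3 - 8*I) - 24*I)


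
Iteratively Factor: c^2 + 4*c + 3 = (c + 3)*(c + 1)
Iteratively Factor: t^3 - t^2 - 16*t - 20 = (t + 2)*(t^2 - 3*t - 10) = (t - 5)*(t + 2)*(t + 2)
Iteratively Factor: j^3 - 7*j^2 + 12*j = (j)*(j^2 - 7*j + 12) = j*(j - 4)*(j - 3)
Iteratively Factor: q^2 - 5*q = (q - 5)*(q)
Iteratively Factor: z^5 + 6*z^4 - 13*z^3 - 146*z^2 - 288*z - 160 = (z + 4)*(z^4 + 2*z^3 - 21*z^2 - 62*z - 40) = (z + 1)*(z + 4)*(z^3 + z^2 - 22*z - 40) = (z + 1)*(z + 2)*(z + 4)*(z^2 - z - 20) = (z - 5)*(z + 1)*(z + 2)*(z + 4)*(z + 4)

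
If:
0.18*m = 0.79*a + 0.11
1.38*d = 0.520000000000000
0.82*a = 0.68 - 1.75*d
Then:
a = 0.03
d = 0.38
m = 0.72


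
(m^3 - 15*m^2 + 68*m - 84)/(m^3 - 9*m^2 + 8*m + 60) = (m^2 - 9*m + 14)/(m^2 - 3*m - 10)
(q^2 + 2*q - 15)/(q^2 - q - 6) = (q + 5)/(q + 2)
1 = 1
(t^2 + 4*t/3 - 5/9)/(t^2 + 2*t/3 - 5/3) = (t - 1/3)/(t - 1)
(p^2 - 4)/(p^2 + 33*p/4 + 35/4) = 4*(p^2 - 4)/(4*p^2 + 33*p + 35)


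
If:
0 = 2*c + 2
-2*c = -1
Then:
No Solution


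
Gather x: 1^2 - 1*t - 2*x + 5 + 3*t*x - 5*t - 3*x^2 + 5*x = -6*t - 3*x^2 + x*(3*t + 3) + 6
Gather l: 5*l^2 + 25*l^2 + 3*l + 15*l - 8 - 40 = 30*l^2 + 18*l - 48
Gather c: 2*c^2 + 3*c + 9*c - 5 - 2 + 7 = 2*c^2 + 12*c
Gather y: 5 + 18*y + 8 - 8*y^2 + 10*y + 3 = -8*y^2 + 28*y + 16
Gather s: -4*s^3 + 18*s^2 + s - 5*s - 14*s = -4*s^3 + 18*s^2 - 18*s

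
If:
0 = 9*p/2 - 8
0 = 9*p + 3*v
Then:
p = 16/9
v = -16/3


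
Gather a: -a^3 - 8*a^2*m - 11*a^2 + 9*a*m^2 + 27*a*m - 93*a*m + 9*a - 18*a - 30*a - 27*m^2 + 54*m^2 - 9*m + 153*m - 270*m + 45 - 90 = -a^3 + a^2*(-8*m - 11) + a*(9*m^2 - 66*m - 39) + 27*m^2 - 126*m - 45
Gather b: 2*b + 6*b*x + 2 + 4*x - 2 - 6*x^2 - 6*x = b*(6*x + 2) - 6*x^2 - 2*x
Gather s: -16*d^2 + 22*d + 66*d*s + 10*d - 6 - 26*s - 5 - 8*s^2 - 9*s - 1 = -16*d^2 + 32*d - 8*s^2 + s*(66*d - 35) - 12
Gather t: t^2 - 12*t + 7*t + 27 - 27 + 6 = t^2 - 5*t + 6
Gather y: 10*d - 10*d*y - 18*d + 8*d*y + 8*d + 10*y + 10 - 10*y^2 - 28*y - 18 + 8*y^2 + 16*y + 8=-2*y^2 + y*(-2*d - 2)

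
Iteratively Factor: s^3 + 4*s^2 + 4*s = (s + 2)*(s^2 + 2*s) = s*(s + 2)*(s + 2)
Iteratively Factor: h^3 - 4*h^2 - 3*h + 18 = (h + 2)*(h^2 - 6*h + 9) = (h - 3)*(h + 2)*(h - 3)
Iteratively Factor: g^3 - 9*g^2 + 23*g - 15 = (g - 1)*(g^2 - 8*g + 15) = (g - 3)*(g - 1)*(g - 5)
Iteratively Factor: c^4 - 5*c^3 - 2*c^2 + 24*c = (c)*(c^3 - 5*c^2 - 2*c + 24) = c*(c - 4)*(c^2 - c - 6) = c*(c - 4)*(c + 2)*(c - 3)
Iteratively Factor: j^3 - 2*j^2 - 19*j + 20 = (j + 4)*(j^2 - 6*j + 5) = (j - 1)*(j + 4)*(j - 5)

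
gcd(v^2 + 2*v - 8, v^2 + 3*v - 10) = v - 2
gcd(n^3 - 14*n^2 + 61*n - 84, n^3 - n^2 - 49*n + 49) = n - 7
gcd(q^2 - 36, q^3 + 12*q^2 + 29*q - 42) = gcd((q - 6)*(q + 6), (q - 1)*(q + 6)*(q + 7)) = q + 6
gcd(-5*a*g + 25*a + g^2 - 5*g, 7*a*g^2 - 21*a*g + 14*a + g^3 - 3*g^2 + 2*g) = 1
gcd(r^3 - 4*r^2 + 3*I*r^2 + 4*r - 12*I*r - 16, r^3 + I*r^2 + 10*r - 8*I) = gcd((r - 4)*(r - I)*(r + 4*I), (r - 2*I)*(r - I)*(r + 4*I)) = r^2 + 3*I*r + 4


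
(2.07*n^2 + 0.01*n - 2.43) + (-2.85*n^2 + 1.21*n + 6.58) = -0.78*n^2 + 1.22*n + 4.15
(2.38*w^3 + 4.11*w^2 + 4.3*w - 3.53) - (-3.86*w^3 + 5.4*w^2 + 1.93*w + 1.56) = 6.24*w^3 - 1.29*w^2 + 2.37*w - 5.09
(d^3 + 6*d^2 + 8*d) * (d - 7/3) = d^4 + 11*d^3/3 - 6*d^2 - 56*d/3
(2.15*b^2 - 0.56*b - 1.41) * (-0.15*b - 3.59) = -0.3225*b^3 - 7.6345*b^2 + 2.2219*b + 5.0619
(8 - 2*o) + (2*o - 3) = 5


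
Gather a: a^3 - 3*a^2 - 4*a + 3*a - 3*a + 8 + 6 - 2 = a^3 - 3*a^2 - 4*a + 12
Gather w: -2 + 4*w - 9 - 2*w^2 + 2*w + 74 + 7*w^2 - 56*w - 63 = 5*w^2 - 50*w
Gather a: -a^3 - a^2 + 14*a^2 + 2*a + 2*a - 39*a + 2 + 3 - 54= -a^3 + 13*a^2 - 35*a - 49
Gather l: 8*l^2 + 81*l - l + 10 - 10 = 8*l^2 + 80*l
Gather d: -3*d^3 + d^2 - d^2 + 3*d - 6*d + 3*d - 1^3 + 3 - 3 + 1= -3*d^3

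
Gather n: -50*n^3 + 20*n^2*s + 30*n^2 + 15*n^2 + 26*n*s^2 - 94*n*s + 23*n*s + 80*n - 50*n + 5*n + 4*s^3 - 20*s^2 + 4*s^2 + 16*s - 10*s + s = -50*n^3 + n^2*(20*s + 45) + n*(26*s^2 - 71*s + 35) + 4*s^3 - 16*s^2 + 7*s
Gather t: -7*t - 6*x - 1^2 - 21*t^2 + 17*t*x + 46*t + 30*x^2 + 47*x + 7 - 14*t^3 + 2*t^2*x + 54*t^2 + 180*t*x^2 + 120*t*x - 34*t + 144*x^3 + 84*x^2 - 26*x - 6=-14*t^3 + t^2*(2*x + 33) + t*(180*x^2 + 137*x + 5) + 144*x^3 + 114*x^2 + 15*x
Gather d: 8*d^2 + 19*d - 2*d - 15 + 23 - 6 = 8*d^2 + 17*d + 2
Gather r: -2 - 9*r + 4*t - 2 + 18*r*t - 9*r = r*(18*t - 18) + 4*t - 4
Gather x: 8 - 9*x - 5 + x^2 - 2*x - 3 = x^2 - 11*x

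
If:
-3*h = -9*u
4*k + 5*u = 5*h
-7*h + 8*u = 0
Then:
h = 0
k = 0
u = 0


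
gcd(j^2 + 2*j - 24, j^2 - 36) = j + 6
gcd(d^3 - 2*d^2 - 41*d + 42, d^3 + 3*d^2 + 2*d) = 1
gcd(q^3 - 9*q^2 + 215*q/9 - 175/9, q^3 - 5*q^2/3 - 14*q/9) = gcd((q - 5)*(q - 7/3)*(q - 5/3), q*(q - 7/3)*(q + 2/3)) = q - 7/3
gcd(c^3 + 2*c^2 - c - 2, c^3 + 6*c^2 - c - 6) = c^2 - 1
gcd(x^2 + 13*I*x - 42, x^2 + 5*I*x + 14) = x + 7*I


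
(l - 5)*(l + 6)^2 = l^3 + 7*l^2 - 24*l - 180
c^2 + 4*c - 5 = (c - 1)*(c + 5)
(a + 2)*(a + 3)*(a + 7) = a^3 + 12*a^2 + 41*a + 42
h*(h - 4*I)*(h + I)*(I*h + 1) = I*h^4 + 4*h^3 + I*h^2 + 4*h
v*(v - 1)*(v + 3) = v^3 + 2*v^2 - 3*v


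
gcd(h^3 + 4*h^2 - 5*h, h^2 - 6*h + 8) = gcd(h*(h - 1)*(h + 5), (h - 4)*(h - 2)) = 1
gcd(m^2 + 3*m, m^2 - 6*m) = m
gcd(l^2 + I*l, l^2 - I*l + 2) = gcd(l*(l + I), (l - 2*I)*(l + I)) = l + I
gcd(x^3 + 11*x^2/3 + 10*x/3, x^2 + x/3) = x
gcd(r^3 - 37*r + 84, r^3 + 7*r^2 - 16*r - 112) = r^2 + 3*r - 28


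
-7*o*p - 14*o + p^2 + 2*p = (-7*o + p)*(p + 2)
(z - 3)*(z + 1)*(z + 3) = z^3 + z^2 - 9*z - 9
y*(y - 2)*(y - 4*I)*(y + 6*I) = y^4 - 2*y^3 + 2*I*y^3 + 24*y^2 - 4*I*y^2 - 48*y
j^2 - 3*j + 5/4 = (j - 5/2)*(j - 1/2)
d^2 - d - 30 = (d - 6)*(d + 5)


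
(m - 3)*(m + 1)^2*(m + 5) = m^4 + 4*m^3 - 10*m^2 - 28*m - 15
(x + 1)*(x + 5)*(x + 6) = x^3 + 12*x^2 + 41*x + 30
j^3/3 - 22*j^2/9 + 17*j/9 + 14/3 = (j/3 + 1/3)*(j - 6)*(j - 7/3)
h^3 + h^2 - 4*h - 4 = (h - 2)*(h + 1)*(h + 2)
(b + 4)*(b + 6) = b^2 + 10*b + 24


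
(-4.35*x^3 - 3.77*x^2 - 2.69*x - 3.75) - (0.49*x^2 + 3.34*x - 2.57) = -4.35*x^3 - 4.26*x^2 - 6.03*x - 1.18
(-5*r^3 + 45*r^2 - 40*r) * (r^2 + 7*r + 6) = -5*r^5 + 10*r^4 + 245*r^3 - 10*r^2 - 240*r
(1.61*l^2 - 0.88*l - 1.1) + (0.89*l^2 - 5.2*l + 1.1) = 2.5*l^2 - 6.08*l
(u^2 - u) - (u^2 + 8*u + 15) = -9*u - 15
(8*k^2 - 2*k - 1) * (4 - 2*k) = -16*k^3 + 36*k^2 - 6*k - 4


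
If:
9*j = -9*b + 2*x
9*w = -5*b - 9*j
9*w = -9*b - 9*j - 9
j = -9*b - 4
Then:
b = -9/4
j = 65/4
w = -15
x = 63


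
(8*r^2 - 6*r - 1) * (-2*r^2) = -16*r^4 + 12*r^3 + 2*r^2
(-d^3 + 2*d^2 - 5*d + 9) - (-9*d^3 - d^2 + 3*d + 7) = 8*d^3 + 3*d^2 - 8*d + 2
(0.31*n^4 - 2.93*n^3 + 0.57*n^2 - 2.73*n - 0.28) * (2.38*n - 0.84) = 0.7378*n^5 - 7.2338*n^4 + 3.8178*n^3 - 6.9762*n^2 + 1.6268*n + 0.2352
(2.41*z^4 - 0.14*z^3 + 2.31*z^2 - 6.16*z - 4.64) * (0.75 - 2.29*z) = -5.5189*z^5 + 2.1281*z^4 - 5.3949*z^3 + 15.8389*z^2 + 6.0056*z - 3.48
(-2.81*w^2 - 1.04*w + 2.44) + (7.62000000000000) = -2.81*w^2 - 1.04*w + 10.06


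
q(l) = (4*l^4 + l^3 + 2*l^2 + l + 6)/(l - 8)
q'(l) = (16*l^3 + 3*l^2 + 4*l + 1)/(l - 8) - (4*l^4 + l^3 + 2*l^2 + l + 6)/(l - 8)^2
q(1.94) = -13.11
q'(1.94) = -24.75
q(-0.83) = -0.89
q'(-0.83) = 0.96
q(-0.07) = -0.74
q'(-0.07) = -0.18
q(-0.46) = -0.71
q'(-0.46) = 0.12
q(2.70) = -48.21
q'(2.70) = -74.87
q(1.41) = -4.55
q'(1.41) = -9.41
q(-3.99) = -82.08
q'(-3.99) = 75.18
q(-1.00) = -1.11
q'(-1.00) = 1.65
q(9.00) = 27150.00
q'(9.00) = -15206.00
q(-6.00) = -360.00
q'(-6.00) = 215.07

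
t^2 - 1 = (t - 1)*(t + 1)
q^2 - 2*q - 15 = (q - 5)*(q + 3)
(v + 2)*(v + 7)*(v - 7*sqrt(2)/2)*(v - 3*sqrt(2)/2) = v^4 - 5*sqrt(2)*v^3 + 9*v^3 - 45*sqrt(2)*v^2 + 49*v^2/2 - 70*sqrt(2)*v + 189*v/2 + 147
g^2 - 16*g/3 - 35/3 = (g - 7)*(g + 5/3)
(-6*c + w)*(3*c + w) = -18*c^2 - 3*c*w + w^2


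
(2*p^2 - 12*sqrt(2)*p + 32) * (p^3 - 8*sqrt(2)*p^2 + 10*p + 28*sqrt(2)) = 2*p^5 - 28*sqrt(2)*p^4 + 244*p^3 - 320*sqrt(2)*p^2 - 352*p + 896*sqrt(2)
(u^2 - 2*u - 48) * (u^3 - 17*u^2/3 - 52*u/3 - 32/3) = u^5 - 23*u^4/3 - 54*u^3 + 296*u^2 + 2560*u/3 + 512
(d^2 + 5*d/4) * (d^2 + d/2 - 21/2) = d^4 + 7*d^3/4 - 79*d^2/8 - 105*d/8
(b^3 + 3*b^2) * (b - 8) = b^4 - 5*b^3 - 24*b^2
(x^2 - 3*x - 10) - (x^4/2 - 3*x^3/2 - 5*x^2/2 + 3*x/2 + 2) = -x^4/2 + 3*x^3/2 + 7*x^2/2 - 9*x/2 - 12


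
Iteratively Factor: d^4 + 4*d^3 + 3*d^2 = (d)*(d^3 + 4*d^2 + 3*d) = d^2*(d^2 + 4*d + 3) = d^2*(d + 1)*(d + 3)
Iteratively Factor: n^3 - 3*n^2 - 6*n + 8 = (n - 1)*(n^2 - 2*n - 8) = (n - 1)*(n + 2)*(n - 4)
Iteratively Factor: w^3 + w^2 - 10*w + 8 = (w + 4)*(w^2 - 3*w + 2) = (w - 2)*(w + 4)*(w - 1)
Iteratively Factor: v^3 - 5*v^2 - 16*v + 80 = (v + 4)*(v^2 - 9*v + 20) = (v - 4)*(v + 4)*(v - 5)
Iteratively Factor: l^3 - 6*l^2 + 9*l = (l - 3)*(l^2 - 3*l) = l*(l - 3)*(l - 3)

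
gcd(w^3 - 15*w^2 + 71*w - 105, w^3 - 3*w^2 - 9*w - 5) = w - 5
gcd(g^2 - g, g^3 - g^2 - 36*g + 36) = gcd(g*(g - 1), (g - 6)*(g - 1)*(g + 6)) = g - 1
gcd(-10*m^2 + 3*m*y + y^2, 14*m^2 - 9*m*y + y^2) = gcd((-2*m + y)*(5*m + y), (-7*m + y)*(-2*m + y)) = -2*m + y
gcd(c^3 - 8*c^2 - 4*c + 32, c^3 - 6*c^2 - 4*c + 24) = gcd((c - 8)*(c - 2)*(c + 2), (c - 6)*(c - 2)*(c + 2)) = c^2 - 4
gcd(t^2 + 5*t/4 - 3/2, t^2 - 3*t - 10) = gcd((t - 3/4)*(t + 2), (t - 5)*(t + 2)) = t + 2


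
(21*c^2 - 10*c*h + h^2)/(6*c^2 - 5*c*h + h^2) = (7*c - h)/(2*c - h)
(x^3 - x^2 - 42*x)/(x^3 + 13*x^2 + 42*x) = (x - 7)/(x + 7)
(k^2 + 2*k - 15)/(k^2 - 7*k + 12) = (k + 5)/(k - 4)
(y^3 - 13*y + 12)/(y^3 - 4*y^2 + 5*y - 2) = (y^2 + y - 12)/(y^2 - 3*y + 2)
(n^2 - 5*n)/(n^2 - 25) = n/(n + 5)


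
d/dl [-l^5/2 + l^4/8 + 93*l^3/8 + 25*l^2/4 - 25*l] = -5*l^4/2 + l^3/2 + 279*l^2/8 + 25*l/2 - 25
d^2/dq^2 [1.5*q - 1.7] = 0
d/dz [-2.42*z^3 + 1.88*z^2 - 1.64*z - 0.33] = -7.26*z^2 + 3.76*z - 1.64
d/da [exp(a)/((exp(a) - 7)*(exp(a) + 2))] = (-exp(2*a) - 14)*exp(a)/(exp(4*a) - 10*exp(3*a) - 3*exp(2*a) + 140*exp(a) + 196)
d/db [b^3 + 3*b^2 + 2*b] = 3*b^2 + 6*b + 2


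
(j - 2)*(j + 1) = j^2 - j - 2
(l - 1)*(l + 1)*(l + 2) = l^3 + 2*l^2 - l - 2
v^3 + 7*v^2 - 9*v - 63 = (v - 3)*(v + 3)*(v + 7)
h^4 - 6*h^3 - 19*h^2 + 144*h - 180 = (h - 6)*(h - 3)*(h - 2)*(h + 5)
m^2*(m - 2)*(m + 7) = m^4 + 5*m^3 - 14*m^2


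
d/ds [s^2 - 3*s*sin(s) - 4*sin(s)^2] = -3*s*cos(s) + 2*s - 3*sin(s) - 4*sin(2*s)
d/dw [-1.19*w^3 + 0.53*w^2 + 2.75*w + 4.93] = -3.57*w^2 + 1.06*w + 2.75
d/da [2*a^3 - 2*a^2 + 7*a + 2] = 6*a^2 - 4*a + 7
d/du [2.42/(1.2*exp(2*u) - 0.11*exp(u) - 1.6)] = (0.2662 - 5.808*exp(u))*exp(u)/(-1.2*exp(2*u) + 0.11*exp(u) + 1.6)^2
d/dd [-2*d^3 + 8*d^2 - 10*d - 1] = -6*d^2 + 16*d - 10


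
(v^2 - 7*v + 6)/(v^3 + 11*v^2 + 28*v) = (v^2 - 7*v + 6)/(v*(v^2 + 11*v + 28))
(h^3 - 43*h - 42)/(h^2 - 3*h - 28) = (h^2 + 7*h + 6)/(h + 4)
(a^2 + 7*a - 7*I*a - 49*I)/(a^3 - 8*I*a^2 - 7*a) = (a + 7)/(a*(a - I))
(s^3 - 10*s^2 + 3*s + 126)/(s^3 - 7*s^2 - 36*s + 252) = (s + 3)/(s + 6)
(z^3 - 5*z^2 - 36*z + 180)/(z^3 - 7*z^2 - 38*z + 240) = (z - 6)/(z - 8)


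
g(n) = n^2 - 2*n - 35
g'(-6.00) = -14.00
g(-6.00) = 13.00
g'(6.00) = 10.00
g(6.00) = -11.00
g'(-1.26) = -4.52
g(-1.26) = -30.89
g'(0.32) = -1.36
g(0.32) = -35.54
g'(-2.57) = -7.14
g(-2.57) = -23.26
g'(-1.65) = -5.30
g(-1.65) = -28.98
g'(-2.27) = -6.54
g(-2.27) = -25.31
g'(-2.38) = -6.76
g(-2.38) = -24.58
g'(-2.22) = -6.44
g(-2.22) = -25.63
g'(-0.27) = -2.54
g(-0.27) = -34.39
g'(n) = 2*n - 2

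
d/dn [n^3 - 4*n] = 3*n^2 - 4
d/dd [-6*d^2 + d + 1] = 1 - 12*d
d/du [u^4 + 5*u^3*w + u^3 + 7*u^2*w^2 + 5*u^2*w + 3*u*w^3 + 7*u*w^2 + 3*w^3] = 4*u^3 + 15*u^2*w + 3*u^2 + 14*u*w^2 + 10*u*w + 3*w^3 + 7*w^2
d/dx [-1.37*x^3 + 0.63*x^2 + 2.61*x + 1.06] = -4.11*x^2 + 1.26*x + 2.61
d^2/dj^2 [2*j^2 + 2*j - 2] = 4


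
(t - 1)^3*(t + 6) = t^4 + 3*t^3 - 15*t^2 + 17*t - 6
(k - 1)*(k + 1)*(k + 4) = k^3 + 4*k^2 - k - 4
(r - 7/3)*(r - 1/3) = r^2 - 8*r/3 + 7/9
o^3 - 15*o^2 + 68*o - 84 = (o - 7)*(o - 6)*(o - 2)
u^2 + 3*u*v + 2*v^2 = (u + v)*(u + 2*v)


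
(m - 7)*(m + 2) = m^2 - 5*m - 14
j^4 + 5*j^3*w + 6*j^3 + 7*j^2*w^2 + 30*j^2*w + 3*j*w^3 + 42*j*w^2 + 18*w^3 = (j + 6)*(j + w)^2*(j + 3*w)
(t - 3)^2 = t^2 - 6*t + 9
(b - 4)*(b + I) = b^2 - 4*b + I*b - 4*I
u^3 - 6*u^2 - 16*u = u*(u - 8)*(u + 2)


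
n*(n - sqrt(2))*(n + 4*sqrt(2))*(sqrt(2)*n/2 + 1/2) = sqrt(2)*n^4/2 + 7*n^3/2 - 5*sqrt(2)*n^2/2 - 4*n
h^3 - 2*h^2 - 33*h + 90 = (h - 5)*(h - 3)*(h + 6)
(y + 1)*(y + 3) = y^2 + 4*y + 3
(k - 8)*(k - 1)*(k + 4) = k^3 - 5*k^2 - 28*k + 32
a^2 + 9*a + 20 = (a + 4)*(a + 5)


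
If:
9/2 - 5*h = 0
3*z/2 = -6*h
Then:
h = 9/10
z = -18/5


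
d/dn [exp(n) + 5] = exp(n)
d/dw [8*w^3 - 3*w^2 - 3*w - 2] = 24*w^2 - 6*w - 3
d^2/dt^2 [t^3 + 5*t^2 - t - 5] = 6*t + 10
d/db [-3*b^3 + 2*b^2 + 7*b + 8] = -9*b^2 + 4*b + 7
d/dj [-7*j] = -7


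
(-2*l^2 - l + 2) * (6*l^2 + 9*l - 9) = -12*l^4 - 24*l^3 + 21*l^2 + 27*l - 18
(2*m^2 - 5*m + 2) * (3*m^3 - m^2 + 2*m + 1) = 6*m^5 - 17*m^4 + 15*m^3 - 10*m^2 - m + 2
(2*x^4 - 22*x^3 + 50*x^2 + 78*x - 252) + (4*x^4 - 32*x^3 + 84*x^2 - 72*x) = 6*x^4 - 54*x^3 + 134*x^2 + 6*x - 252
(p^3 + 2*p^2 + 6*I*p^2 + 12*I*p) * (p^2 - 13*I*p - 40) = p^5 + 2*p^4 - 7*I*p^4 + 38*p^3 - 14*I*p^3 + 76*p^2 - 240*I*p^2 - 480*I*p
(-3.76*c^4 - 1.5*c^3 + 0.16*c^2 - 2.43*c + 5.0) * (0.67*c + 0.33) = -2.5192*c^5 - 2.2458*c^4 - 0.3878*c^3 - 1.5753*c^2 + 2.5481*c + 1.65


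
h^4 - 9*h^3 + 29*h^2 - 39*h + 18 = (h - 3)^2*(h - 2)*(h - 1)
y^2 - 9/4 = (y - 3/2)*(y + 3/2)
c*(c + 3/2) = c^2 + 3*c/2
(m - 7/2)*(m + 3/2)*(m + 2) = m^3 - 37*m/4 - 21/2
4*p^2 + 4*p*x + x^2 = (2*p + x)^2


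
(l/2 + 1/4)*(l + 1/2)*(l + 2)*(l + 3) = l^4/2 + 3*l^3 + 45*l^2/8 + 29*l/8 + 3/4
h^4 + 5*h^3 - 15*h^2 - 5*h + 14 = (h - 2)*(h - 1)*(h + 1)*(h + 7)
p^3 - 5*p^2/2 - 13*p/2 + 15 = (p - 3)*(p - 2)*(p + 5/2)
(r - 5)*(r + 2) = r^2 - 3*r - 10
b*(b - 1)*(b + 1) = b^3 - b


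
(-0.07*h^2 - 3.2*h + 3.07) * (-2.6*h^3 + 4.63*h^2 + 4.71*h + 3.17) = 0.182*h^5 + 7.9959*h^4 - 23.1277*h^3 - 1.0798*h^2 + 4.3157*h + 9.7319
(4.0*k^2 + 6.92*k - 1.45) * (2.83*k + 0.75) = 11.32*k^3 + 22.5836*k^2 + 1.0865*k - 1.0875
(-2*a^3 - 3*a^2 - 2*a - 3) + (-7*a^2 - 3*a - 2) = -2*a^3 - 10*a^2 - 5*a - 5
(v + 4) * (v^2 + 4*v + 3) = v^3 + 8*v^2 + 19*v + 12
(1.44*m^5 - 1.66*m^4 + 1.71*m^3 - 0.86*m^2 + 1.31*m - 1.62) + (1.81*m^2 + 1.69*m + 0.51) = 1.44*m^5 - 1.66*m^4 + 1.71*m^3 + 0.95*m^2 + 3.0*m - 1.11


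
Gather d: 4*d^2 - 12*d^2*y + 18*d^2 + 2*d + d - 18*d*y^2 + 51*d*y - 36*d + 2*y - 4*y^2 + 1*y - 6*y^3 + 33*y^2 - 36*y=d^2*(22 - 12*y) + d*(-18*y^2 + 51*y - 33) - 6*y^3 + 29*y^2 - 33*y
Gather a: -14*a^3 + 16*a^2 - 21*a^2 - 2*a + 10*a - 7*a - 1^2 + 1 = -14*a^3 - 5*a^2 + a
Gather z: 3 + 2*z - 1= 2*z + 2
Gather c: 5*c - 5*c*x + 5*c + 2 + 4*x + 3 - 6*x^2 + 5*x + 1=c*(10 - 5*x) - 6*x^2 + 9*x + 6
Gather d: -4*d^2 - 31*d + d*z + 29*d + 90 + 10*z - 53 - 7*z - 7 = -4*d^2 + d*(z - 2) + 3*z + 30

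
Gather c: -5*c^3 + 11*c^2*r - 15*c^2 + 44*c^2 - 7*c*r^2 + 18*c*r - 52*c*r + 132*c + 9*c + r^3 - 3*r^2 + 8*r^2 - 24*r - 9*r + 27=-5*c^3 + c^2*(11*r + 29) + c*(-7*r^2 - 34*r + 141) + r^3 + 5*r^2 - 33*r + 27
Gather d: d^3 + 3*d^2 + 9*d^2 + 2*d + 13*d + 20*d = d^3 + 12*d^2 + 35*d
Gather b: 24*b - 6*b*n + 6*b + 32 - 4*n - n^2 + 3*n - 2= b*(30 - 6*n) - n^2 - n + 30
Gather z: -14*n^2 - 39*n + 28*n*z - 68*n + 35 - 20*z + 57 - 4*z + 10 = -14*n^2 - 107*n + z*(28*n - 24) + 102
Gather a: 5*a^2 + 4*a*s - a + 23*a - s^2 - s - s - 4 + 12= 5*a^2 + a*(4*s + 22) - s^2 - 2*s + 8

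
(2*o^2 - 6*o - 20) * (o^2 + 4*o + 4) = 2*o^4 + 2*o^3 - 36*o^2 - 104*o - 80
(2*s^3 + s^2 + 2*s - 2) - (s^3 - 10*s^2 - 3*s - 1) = s^3 + 11*s^2 + 5*s - 1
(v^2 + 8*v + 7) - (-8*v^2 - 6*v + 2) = 9*v^2 + 14*v + 5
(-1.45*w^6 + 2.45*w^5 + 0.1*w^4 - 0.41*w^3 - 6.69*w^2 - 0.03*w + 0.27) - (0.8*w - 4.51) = -1.45*w^6 + 2.45*w^5 + 0.1*w^4 - 0.41*w^3 - 6.69*w^2 - 0.83*w + 4.78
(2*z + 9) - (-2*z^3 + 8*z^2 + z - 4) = 2*z^3 - 8*z^2 + z + 13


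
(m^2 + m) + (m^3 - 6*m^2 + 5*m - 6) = m^3 - 5*m^2 + 6*m - 6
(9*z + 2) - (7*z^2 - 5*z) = -7*z^2 + 14*z + 2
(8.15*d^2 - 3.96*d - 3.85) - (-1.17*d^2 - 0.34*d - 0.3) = 9.32*d^2 - 3.62*d - 3.55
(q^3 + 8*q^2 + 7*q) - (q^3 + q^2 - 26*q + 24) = 7*q^2 + 33*q - 24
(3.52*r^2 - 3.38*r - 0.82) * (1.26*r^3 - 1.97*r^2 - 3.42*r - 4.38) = 4.4352*r^5 - 11.1932*r^4 - 6.413*r^3 - 2.2426*r^2 + 17.6088*r + 3.5916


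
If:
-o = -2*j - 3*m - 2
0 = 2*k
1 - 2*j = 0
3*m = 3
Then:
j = 1/2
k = 0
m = 1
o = 6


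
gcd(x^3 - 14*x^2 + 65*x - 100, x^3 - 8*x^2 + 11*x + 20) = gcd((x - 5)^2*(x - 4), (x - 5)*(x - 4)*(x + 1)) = x^2 - 9*x + 20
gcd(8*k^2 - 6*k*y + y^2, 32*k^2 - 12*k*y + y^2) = -4*k + y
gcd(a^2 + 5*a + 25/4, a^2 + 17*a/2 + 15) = a + 5/2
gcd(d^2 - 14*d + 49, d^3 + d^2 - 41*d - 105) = d - 7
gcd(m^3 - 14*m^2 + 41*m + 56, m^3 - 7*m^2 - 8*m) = m^2 - 7*m - 8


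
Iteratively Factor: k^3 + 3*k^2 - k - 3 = (k + 1)*(k^2 + 2*k - 3) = (k + 1)*(k + 3)*(k - 1)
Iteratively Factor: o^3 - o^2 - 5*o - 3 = (o + 1)*(o^2 - 2*o - 3) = (o - 3)*(o + 1)*(o + 1)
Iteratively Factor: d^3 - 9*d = (d)*(d^2 - 9) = d*(d - 3)*(d + 3)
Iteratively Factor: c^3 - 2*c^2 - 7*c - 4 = (c - 4)*(c^2 + 2*c + 1) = (c - 4)*(c + 1)*(c + 1)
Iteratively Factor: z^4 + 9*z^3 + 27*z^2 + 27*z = (z)*(z^3 + 9*z^2 + 27*z + 27) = z*(z + 3)*(z^2 + 6*z + 9) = z*(z + 3)^2*(z + 3)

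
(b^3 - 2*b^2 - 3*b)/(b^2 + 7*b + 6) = b*(b - 3)/(b + 6)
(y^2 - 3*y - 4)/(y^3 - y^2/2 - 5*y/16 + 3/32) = 32*(y^2 - 3*y - 4)/(32*y^3 - 16*y^2 - 10*y + 3)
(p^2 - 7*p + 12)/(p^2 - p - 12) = (p - 3)/(p + 3)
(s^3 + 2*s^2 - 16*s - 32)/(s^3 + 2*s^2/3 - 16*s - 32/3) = 3*(s + 2)/(3*s + 2)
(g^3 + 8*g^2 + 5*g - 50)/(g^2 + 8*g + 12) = (g^3 + 8*g^2 + 5*g - 50)/(g^2 + 8*g + 12)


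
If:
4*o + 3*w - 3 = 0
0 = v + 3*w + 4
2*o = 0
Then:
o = 0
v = -7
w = 1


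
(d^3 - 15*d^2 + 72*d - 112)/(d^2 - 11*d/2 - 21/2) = 2*(d^2 - 8*d + 16)/(2*d + 3)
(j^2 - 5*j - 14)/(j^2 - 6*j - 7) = (j + 2)/(j + 1)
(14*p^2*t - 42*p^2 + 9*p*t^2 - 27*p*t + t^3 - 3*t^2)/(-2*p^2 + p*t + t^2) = (-7*p*t + 21*p - t^2 + 3*t)/(p - t)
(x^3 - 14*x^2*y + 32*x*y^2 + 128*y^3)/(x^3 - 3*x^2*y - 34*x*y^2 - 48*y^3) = (x - 8*y)/(x + 3*y)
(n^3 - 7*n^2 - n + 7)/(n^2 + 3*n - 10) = (n^3 - 7*n^2 - n + 7)/(n^2 + 3*n - 10)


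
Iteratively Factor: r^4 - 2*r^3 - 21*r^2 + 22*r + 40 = (r + 1)*(r^3 - 3*r^2 - 18*r + 40) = (r - 2)*(r + 1)*(r^2 - r - 20) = (r - 2)*(r + 1)*(r + 4)*(r - 5)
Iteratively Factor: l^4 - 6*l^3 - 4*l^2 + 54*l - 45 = (l + 3)*(l^3 - 9*l^2 + 23*l - 15) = (l - 1)*(l + 3)*(l^2 - 8*l + 15) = (l - 3)*(l - 1)*(l + 3)*(l - 5)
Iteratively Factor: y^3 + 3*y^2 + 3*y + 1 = (y + 1)*(y^2 + 2*y + 1) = (y + 1)^2*(y + 1)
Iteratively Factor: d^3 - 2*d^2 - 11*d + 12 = (d - 1)*(d^2 - d - 12) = (d - 1)*(d + 3)*(d - 4)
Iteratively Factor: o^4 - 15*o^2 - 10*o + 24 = (o - 4)*(o^3 + 4*o^2 + o - 6) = (o - 4)*(o + 2)*(o^2 + 2*o - 3) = (o - 4)*(o + 2)*(o + 3)*(o - 1)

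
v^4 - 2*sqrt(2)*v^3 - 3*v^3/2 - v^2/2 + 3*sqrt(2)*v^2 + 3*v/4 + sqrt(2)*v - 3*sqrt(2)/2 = (v - 3/2)*(v - 2*sqrt(2))*(v - sqrt(2)/2)*(v + sqrt(2)/2)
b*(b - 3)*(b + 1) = b^3 - 2*b^2 - 3*b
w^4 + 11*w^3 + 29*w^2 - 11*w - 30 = (w - 1)*(w + 1)*(w + 5)*(w + 6)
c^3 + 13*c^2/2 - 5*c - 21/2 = (c - 3/2)*(c + 1)*(c + 7)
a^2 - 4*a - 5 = (a - 5)*(a + 1)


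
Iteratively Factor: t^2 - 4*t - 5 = (t + 1)*(t - 5)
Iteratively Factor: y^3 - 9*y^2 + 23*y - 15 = (y - 5)*(y^2 - 4*y + 3) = (y - 5)*(y - 1)*(y - 3)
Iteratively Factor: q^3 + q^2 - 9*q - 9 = (q + 3)*(q^2 - 2*q - 3) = (q + 1)*(q + 3)*(q - 3)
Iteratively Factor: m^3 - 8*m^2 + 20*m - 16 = (m - 2)*(m^2 - 6*m + 8) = (m - 2)^2*(m - 4)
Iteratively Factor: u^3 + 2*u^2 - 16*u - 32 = (u - 4)*(u^2 + 6*u + 8) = (u - 4)*(u + 2)*(u + 4)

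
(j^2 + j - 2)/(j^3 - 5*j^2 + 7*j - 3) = (j + 2)/(j^2 - 4*j + 3)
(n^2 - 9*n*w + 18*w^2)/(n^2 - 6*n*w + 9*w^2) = (-n + 6*w)/(-n + 3*w)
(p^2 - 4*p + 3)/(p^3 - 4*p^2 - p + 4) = (p - 3)/(p^2 - 3*p - 4)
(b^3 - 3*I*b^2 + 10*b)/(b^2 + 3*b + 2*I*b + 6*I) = b*(b - 5*I)/(b + 3)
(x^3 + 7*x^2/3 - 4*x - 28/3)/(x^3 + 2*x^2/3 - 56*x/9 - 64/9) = 3*(3*x^2 + x - 14)/(9*x^2 - 12*x - 32)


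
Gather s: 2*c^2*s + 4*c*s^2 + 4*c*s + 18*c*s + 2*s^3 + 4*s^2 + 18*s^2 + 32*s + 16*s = 2*s^3 + s^2*(4*c + 22) + s*(2*c^2 + 22*c + 48)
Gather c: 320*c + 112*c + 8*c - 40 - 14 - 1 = 440*c - 55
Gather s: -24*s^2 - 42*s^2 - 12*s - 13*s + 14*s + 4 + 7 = -66*s^2 - 11*s + 11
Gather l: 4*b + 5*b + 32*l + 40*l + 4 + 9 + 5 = 9*b + 72*l + 18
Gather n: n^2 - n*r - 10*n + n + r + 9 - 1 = n^2 + n*(-r - 9) + r + 8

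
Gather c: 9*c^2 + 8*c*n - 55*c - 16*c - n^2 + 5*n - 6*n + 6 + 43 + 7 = 9*c^2 + c*(8*n - 71) - n^2 - n + 56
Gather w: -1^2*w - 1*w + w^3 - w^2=w^3 - w^2 - 2*w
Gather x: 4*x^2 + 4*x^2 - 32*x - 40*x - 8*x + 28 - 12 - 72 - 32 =8*x^2 - 80*x - 88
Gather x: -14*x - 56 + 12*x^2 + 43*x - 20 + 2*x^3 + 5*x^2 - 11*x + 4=2*x^3 + 17*x^2 + 18*x - 72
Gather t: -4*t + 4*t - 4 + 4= 0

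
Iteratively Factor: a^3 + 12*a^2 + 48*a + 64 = (a + 4)*(a^2 + 8*a + 16) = (a + 4)^2*(a + 4)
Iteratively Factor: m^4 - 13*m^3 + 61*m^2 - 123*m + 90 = (m - 5)*(m^3 - 8*m^2 + 21*m - 18) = (m - 5)*(m - 3)*(m^2 - 5*m + 6) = (m - 5)*(m - 3)^2*(m - 2)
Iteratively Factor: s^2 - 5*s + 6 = (s - 3)*(s - 2)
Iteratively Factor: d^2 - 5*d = (d - 5)*(d)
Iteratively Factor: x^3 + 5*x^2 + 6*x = (x + 3)*(x^2 + 2*x) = (x + 2)*(x + 3)*(x)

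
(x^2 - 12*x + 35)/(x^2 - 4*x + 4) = (x^2 - 12*x + 35)/(x^2 - 4*x + 4)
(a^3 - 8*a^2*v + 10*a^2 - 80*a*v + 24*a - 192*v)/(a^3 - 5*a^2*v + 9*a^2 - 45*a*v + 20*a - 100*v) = (-a^2 + 8*a*v - 6*a + 48*v)/(-a^2 + 5*a*v - 5*a + 25*v)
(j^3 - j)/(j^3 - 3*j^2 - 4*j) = (j - 1)/(j - 4)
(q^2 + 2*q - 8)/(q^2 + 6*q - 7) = (q^2 + 2*q - 8)/(q^2 + 6*q - 7)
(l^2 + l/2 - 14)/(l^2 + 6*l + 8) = (l - 7/2)/(l + 2)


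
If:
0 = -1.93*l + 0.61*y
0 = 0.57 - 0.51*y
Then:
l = 0.35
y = 1.12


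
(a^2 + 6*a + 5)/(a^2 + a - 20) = (a + 1)/(a - 4)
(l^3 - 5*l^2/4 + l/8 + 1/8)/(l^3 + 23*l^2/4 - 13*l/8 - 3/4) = (l - 1)/(l + 6)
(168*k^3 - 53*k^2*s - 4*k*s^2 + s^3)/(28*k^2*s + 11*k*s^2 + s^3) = (24*k^2 - 11*k*s + s^2)/(s*(4*k + s))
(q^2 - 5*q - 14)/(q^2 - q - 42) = (q + 2)/(q + 6)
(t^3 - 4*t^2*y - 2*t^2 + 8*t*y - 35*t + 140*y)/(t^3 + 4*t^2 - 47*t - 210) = (t - 4*y)/(t + 6)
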